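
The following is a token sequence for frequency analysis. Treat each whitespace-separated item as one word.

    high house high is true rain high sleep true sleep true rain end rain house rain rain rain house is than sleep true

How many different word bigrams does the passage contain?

23 tokens → 22 bigram windows in total.
Repeated bigrams (each contributes count−1 duplicates):
  sleep true: 3
  rain house: 2
  rain rain: 2
  true rain: 2
5 duplicate windows → 22 − 5 = 17 distinct.

17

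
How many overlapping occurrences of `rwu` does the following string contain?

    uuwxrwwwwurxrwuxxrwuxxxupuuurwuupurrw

Sliding a length-3 window over the 37 characters (35 positions):
  position 13–15: rwu
  position 18–20: rwu
  position 29–31: rwu

3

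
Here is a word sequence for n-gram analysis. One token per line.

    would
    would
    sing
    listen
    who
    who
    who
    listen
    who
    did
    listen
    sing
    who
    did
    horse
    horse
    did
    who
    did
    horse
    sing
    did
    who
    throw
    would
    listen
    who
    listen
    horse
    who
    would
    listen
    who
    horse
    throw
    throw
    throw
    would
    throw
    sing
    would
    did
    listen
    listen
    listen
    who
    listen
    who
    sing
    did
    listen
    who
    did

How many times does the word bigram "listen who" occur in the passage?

7

Scanning the 52 overlapping bigram windows for "listen who":
  position 4–5: listen who
  position 8–9: listen who
  position 26–27: listen who
  position 32–33: listen who
  position 45–46: listen who
  position 47–48: listen who
  position 51–52: listen who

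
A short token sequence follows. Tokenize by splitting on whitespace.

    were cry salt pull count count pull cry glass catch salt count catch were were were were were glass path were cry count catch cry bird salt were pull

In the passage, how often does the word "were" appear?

Scanning the 29 tokens for "were":
  position 1: were
  position 14: were
  position 15: were
  position 16: were
  position 17: were
  position 18: were
  position 21: were
  position 28: were

8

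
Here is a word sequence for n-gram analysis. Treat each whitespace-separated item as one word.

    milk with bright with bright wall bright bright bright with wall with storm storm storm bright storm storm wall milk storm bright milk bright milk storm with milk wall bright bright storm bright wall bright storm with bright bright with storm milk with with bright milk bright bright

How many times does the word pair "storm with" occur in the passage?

Scanning the 47 overlapping bigram windows for "storm with":
  position 26–27: storm with
  position 36–37: storm with

2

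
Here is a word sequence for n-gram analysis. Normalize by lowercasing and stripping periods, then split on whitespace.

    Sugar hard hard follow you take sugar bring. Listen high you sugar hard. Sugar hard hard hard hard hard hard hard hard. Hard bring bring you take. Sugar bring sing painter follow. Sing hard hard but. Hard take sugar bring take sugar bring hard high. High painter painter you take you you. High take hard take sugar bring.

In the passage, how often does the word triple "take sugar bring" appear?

5

Scanning the 56 overlapping trigram windows for "take sugar bring":
  position 6–8: take sugar bring
  position 27–29: take sugar bring
  position 38–40: take sugar bring
  position 41–43: take sugar bring
  position 56–58: take sugar bring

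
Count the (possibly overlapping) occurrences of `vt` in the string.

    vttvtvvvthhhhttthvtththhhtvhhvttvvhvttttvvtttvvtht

Sliding a length-2 window over the 50 characters (49 positions):
  position 1–2: vt
  position 4–5: vt
  position 8–9: vt
  position 18–19: vt
  position 30–31: vt
  position 36–37: vt
  position 42–43: vt
  position 47–48: vt

8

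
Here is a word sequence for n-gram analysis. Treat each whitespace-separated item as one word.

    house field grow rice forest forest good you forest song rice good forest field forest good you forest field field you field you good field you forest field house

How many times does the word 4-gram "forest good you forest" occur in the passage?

2

Scanning the 26 overlapping 4-gram windows for "forest good you forest":
  position 6–9: forest good you forest
  position 15–18: forest good you forest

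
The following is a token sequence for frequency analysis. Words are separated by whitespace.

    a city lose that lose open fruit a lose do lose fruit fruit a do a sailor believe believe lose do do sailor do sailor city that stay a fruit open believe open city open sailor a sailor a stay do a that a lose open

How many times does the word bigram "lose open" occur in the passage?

2

Scanning the 45 overlapping bigram windows for "lose open":
  position 5–6: lose open
  position 45–46: lose open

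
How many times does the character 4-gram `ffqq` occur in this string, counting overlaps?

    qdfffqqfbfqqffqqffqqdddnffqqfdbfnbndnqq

4

Sliding a length-4 window over the 39 characters (36 positions):
  position 4–7: ffqq
  position 13–16: ffqq
  position 17–20: ffqq
  position 25–28: ffqq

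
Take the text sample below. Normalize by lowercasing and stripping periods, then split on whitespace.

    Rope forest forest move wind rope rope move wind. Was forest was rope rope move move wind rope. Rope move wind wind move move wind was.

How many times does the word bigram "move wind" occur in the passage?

Scanning the 25 overlapping bigram windows for "move wind":
  position 4–5: move wind
  position 8–9: move wind
  position 16–17: move wind
  position 20–21: move wind
  position 24–25: move wind

5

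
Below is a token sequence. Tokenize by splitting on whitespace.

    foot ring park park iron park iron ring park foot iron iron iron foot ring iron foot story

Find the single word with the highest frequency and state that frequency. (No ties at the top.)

Unigram frequencies (highest first):
  iron: 6
  foot: 4
  park: 4
  ring: 3
  story: 1

"iron", 6 times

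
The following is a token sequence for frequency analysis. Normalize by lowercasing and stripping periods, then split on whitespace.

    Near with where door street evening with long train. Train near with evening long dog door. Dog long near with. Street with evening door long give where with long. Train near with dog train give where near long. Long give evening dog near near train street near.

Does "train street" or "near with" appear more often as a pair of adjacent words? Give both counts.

"near with" (4 vs 1)

"train street": 1 occurrence
"near with": 4 occurrences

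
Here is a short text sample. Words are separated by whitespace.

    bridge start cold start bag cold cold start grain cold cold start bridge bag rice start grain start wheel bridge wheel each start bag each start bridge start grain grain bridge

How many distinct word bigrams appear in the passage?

21

31 tokens → 30 bigram windows in total.
Repeated bigrams (each contributes count−1 duplicates):
  cold start: 3
  start grain: 3
  bridge start: 2
  cold cold: 2
  each start: 2
  start bag: 2
  start bridge: 2
9 duplicate windows → 30 − 9 = 21 distinct.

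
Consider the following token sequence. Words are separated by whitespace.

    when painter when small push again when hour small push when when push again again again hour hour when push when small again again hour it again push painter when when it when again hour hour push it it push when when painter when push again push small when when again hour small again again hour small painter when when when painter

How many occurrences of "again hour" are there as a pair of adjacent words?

Scanning the 61 overlapping bigram windows for "again hour":
  position 16–17: again hour
  position 24–25: again hour
  position 34–35: again hour
  position 51–52: again hour
  position 55–56: again hour

5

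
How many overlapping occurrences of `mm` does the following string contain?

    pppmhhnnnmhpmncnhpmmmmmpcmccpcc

4

Sliding a length-2 window over the 31 characters (30 positions):
  position 19–20: mm
  position 20–21: mm
  position 21–22: mm
  position 22–23: mm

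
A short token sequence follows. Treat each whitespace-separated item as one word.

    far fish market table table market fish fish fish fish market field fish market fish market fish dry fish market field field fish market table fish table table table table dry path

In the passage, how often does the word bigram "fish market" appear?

6

Scanning the 31 overlapping bigram windows for "fish market":
  position 2–3: fish market
  position 10–11: fish market
  position 13–14: fish market
  position 15–16: fish market
  position 19–20: fish market
  position 23–24: fish market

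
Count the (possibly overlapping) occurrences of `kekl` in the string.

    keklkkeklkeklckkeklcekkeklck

5

Sliding a length-4 window over the 28 characters (25 positions):
  position 1–4: kekl
  position 6–9: kekl
  position 10–13: kekl
  position 16–19: kekl
  position 23–26: kekl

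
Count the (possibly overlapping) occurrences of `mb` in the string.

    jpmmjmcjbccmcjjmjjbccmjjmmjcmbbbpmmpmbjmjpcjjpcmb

3

Sliding a length-2 window over the 49 characters (48 positions):
  position 29–30: mb
  position 37–38: mb
  position 48–49: mb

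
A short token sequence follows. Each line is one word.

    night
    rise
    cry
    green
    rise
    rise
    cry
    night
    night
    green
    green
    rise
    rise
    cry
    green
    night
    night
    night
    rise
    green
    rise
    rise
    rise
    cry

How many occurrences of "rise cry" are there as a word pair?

Scanning the 23 overlapping bigram windows for "rise cry":
  position 2–3: rise cry
  position 6–7: rise cry
  position 13–14: rise cry
  position 23–24: rise cry

4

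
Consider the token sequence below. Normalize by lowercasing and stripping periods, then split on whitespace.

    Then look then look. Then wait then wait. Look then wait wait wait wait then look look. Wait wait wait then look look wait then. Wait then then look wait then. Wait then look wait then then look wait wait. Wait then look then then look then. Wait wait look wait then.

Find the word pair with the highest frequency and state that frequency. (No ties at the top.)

Bigram frequencies (highest first):
  wait then: 10
  then look: 9
  wait wait: 8
  then wait: 6
  look wait: 6
  look then: 5
  … (3 more, each ≤ 3)

"wait then", 10 times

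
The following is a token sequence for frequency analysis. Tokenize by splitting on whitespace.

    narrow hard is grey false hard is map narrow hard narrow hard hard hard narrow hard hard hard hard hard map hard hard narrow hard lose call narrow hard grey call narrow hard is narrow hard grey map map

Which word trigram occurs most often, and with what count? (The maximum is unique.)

Trigram frequencies (highest first):
  hard hard hard: 4
  hard narrow hard: 3
  narrow hard is: 2
  narrow hard hard: 2
  hard hard narrow: 2
  call narrow hard: 2
  … (21 more, each ≤ 2)

"hard hard hard", 4 times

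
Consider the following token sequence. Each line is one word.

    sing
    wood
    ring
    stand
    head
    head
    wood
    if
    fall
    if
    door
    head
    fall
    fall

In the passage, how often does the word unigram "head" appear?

Scanning the 14 tokens for "head":
  position 5: head
  position 6: head
  position 12: head

3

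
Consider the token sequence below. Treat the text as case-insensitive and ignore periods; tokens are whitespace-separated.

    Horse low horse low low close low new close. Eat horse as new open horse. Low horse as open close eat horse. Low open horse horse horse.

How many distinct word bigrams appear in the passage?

17

27 tokens → 26 bigram windows in total.
Repeated bigrams (each contributes count−1 duplicates):
  horse low: 4
  close eat: 2
  eat horse: 2
  horse as: 2
  horse horse: 2
  low horse: 2
  open horse: 2
9 duplicate windows → 26 − 9 = 17 distinct.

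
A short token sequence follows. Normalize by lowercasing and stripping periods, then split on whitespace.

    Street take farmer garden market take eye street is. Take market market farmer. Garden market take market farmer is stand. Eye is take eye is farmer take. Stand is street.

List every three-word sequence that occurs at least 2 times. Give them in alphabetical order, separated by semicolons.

farmer garden market; garden market take

Trigram counts meeting the condition (at least 2 times):
  farmer garden market: 2
  garden market take: 2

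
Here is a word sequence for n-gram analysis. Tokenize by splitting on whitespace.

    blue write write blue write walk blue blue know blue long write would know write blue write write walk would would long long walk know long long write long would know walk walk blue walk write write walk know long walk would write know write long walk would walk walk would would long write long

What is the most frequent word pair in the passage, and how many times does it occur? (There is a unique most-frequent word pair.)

Bigram frequencies (highest first):
  walk would: 4
  blue write: 3
  write write: 3
  write walk: 3
  long write: 3
  long walk: 3
  … (23 more, each ≤ 3)

"walk would", 4 times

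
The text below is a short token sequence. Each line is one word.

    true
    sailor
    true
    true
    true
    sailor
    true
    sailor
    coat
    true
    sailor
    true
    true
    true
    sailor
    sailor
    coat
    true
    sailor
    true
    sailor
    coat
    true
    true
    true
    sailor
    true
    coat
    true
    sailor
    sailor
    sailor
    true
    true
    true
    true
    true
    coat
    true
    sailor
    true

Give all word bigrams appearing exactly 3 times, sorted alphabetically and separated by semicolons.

Bigram counts meeting the condition (exactly 3 times):
  sailor coat: 3
  sailor sailor: 3

sailor coat; sailor sailor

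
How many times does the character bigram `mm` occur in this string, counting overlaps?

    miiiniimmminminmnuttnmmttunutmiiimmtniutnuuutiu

4

Sliding a length-2 window over the 47 characters (46 positions):
  position 8–9: mm
  position 9–10: mm
  position 22–23: mm
  position 34–35: mm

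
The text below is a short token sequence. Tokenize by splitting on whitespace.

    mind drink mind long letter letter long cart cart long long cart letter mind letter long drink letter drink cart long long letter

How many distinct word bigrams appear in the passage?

23 tokens → 22 bigram windows in total.
Repeated bigrams (each contributes count−1 duplicates):
  cart long: 2
  letter long: 2
  long cart: 2
  long letter: 2
  long long: 2
5 duplicate windows → 22 − 5 = 17 distinct.

17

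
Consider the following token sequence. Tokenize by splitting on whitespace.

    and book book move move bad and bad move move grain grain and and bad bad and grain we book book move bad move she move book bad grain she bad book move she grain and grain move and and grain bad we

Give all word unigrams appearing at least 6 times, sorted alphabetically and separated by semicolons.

Unigram counts meeting the condition (at least 6 times):
  and: 8
  bad: 8
  book: 6
  grain: 7
  move: 9

and; bad; book; grain; move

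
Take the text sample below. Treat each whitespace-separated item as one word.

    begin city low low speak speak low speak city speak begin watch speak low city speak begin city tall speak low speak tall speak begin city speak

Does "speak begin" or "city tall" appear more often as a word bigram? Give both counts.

"speak begin" (3 vs 1)

"speak begin": 3 occurrences
"city tall": 1 occurrence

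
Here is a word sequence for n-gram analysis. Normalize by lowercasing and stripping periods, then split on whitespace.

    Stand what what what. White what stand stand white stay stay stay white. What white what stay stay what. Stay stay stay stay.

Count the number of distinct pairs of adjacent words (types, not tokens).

23 tokens → 22 bigram windows in total.
Repeated bigrams (each contributes count−1 duplicates):
  stay stay: 6
  white what: 3
  what stay: 2
  what what: 2
  what white: 2
10 duplicate windows → 22 − 10 = 12 distinct.

12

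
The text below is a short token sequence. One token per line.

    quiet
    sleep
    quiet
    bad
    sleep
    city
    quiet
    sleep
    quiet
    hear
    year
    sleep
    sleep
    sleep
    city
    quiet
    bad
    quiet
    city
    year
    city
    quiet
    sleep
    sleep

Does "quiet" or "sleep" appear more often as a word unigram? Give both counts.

"sleep" (8 vs 7)

"quiet": 7 occurrences
"sleep": 8 occurrences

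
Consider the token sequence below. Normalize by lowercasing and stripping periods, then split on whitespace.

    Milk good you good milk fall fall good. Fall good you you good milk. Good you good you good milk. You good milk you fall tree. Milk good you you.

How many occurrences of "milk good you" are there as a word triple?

3

Scanning the 28 overlapping trigram windows for "milk good you":
  position 1–3: milk good you
  position 14–16: milk good you
  position 27–29: milk good you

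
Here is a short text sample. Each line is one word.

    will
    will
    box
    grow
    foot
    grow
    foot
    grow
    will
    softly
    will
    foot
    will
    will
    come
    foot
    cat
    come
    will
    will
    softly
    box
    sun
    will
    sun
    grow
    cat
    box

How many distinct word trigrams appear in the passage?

25

28 tokens → 26 trigram windows in total.
Repeated trigrams (each contributes count−1 duplicates):
  grow foot grow: 2
1 duplicate windows → 26 − 1 = 25 distinct.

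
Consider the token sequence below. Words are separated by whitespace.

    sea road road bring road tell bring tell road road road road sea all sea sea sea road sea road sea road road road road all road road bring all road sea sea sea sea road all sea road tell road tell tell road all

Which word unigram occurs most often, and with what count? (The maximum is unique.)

Unigram frequencies (highest first):
  road: 20
  sea: 12
  tell: 5
  all: 5
  bring: 3

"road", 20 times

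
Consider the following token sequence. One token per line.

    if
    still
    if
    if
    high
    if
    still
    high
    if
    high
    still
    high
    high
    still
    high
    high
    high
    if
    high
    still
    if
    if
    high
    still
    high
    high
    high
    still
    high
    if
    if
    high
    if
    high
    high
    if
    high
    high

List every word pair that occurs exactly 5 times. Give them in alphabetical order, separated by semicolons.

Bigram counts meeting the condition (exactly 5 times):
  high still: 5
  still high: 5

high still; still high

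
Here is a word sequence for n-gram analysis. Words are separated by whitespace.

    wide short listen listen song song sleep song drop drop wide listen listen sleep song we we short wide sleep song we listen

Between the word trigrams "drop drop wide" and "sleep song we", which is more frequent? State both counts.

"sleep song we" (2 vs 1)

"drop drop wide": 1 occurrence
"sleep song we": 2 occurrences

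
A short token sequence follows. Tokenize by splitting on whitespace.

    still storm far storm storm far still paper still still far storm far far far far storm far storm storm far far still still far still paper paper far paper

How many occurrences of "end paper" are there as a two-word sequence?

0

Scanning the 29 overlapping bigram windows for "end paper":
  (none found)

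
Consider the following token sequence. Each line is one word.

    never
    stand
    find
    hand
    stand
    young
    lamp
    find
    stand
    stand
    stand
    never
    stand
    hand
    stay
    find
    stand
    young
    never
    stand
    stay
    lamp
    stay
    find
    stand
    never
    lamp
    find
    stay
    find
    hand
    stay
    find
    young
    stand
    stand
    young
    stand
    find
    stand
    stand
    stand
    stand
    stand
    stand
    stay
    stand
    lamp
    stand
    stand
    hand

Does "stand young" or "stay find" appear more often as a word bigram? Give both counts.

"stand young": 3 occurrences
"stay find": 4 occurrences

"stay find" (4 vs 3)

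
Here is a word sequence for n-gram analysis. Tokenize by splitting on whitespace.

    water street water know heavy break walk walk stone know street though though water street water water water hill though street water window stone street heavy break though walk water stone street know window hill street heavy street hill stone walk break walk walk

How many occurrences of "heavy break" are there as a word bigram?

Scanning the 43 overlapping bigram windows for "heavy break":
  position 5–6: heavy break
  position 26–27: heavy break

2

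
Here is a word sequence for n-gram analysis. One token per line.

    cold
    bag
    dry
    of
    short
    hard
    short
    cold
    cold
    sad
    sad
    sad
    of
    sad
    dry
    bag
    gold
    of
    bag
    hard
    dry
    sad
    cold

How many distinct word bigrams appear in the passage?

23 tokens → 22 bigram windows in total.
Repeated bigrams (each contributes count−1 duplicates):
  sad sad: 2
1 duplicate windows → 22 − 1 = 21 distinct.

21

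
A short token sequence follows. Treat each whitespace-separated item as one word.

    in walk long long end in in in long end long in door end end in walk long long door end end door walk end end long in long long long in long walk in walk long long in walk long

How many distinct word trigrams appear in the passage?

41 tokens → 39 trigram windows in total.
Repeated trigrams (each contributes count−1 duplicates):
  in walk long: 4
  walk long long: 3
  door end end: 2
  end long in: 2
  long in long: 2
  long long in: 2
9 duplicate windows → 39 − 9 = 30 distinct.

30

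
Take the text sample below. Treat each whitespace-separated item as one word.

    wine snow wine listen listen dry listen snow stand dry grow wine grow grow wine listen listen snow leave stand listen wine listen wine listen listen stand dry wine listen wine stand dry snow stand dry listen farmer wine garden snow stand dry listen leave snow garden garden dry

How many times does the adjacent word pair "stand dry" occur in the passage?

Scanning the 48 overlapping bigram windows for "stand dry":
  position 9–10: stand dry
  position 27–28: stand dry
  position 32–33: stand dry
  position 35–36: stand dry
  position 42–43: stand dry

5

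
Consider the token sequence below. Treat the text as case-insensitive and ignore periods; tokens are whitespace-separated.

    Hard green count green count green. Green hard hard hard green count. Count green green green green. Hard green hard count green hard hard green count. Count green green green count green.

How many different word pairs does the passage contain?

8

32 tokens → 31 bigram windows in total.
Repeated bigrams (each contributes count−1 duplicates):
  count green: 6
  green green: 6
  green count: 5
  green hard: 4
  hard green: 4
  hard hard: 3
  count count: 2
23 duplicate windows → 31 − 23 = 8 distinct.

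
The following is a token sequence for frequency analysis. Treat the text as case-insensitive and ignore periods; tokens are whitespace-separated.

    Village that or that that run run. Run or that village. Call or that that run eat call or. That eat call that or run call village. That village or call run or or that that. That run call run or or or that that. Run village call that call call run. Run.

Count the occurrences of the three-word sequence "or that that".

Scanning the 51 overlapping trigram windows for "or that that":
  position 3–5: or that that
  position 13–15: or that that
  position 34–36: or that that
  position 43–45: or that that

4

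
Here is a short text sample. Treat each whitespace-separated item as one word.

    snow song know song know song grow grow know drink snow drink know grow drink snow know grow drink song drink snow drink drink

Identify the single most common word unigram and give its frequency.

Unigram frequencies (highest first):
  drink: 7
  know: 5
  snow: 4
  song: 4
  grow: 4

"drink", 7 times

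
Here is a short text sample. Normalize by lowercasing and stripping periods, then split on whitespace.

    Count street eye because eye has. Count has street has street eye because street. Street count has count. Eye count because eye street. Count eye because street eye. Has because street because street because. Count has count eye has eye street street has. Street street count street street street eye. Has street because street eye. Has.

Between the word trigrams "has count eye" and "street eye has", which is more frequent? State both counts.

"street eye has" (3 vs 2)

"has count eye": 2 occurrences
"street eye has": 3 occurrences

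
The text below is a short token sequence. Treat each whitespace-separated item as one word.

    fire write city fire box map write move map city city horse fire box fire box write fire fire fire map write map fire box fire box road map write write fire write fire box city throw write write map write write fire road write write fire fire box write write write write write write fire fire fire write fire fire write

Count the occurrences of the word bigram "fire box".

7

Scanning the 61 overlapping bigram windows for "fire box":
  position 4–5: fire box
  position 13–14: fire box
  position 15–16: fire box
  position 24–25: fire box
  position 26–27: fire box
  position 34–35: fire box
  position 48–49: fire box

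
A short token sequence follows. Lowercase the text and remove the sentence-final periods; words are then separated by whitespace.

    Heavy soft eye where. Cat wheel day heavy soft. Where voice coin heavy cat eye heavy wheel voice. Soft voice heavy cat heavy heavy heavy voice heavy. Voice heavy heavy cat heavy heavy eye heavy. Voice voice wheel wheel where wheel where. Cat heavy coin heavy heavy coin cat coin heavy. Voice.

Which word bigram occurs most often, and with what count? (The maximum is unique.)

"heavy heavy", 5 times

Bigram frequencies (highest first):
  heavy heavy: 5
  heavy voice: 4
  coin heavy: 3
  heavy cat: 3
  voice heavy: 3
  cat heavy: 3
  … (25 more, each ≤ 2)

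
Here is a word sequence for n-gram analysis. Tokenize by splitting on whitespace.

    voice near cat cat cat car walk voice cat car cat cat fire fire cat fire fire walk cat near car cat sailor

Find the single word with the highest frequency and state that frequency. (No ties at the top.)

"cat", 9 times

Unigram frequencies (highest first):
  cat: 9
  fire: 4
  car: 3
  voice: 2
  near: 2
  walk: 2
  … (1 more, each ≤ 1)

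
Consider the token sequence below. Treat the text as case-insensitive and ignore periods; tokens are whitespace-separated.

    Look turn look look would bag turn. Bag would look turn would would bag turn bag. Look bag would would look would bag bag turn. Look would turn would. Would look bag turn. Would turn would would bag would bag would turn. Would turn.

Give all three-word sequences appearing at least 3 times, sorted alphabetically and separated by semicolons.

turn would would; would turn would

Trigram counts meeting the condition (at least 3 times):
  turn would would: 3
  would turn would: 3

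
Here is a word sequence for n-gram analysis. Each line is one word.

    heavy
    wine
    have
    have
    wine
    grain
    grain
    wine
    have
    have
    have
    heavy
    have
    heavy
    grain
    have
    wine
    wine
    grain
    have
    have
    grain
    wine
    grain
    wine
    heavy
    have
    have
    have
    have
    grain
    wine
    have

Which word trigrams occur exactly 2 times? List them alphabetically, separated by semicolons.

Trigram counts meeting the condition (exactly 2 times):
  grain wine have: 2
  have grain wine: 2
  have have grain: 2
  wine have have: 2

grain wine have; have grain wine; have have grain; wine have have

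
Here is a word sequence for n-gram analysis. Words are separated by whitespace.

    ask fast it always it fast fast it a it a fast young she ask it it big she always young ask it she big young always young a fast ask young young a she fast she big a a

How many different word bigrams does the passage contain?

40 tokens → 39 bigram windows in total.
Repeated bigrams (each contributes count−1 duplicates):
  a fast: 2
  always young: 2
  ask it: 2
  fast it: 2
  it a: 2
  she big: 2
  young a: 2
7 duplicate windows → 39 − 7 = 32 distinct.

32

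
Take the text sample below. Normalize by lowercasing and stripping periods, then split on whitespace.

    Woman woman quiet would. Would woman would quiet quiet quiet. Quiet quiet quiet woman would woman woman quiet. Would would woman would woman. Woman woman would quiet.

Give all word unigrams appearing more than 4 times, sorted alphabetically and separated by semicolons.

quiet; woman; would

Unigram counts meeting the condition (more than 4 times):
  quiet: 9
  woman: 10
  would: 8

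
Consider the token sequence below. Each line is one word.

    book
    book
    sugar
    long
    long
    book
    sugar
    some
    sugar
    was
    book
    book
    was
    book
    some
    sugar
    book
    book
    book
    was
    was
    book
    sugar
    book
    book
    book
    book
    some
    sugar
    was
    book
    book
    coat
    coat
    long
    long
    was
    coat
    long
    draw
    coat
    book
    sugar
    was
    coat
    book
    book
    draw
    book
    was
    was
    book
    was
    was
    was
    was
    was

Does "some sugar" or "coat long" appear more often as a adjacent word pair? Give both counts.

"some sugar" (3 vs 2)

"some sugar": 3 occurrences
"coat long": 2 occurrences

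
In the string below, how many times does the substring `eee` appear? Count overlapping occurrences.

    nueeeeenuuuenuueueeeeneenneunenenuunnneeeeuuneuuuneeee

9

Sliding a length-3 window over the 54 characters (52 positions):
  position 3–5: eee
  position 4–6: eee
  position 5–7: eee
  position 18–20: eee
  position 19–21: eee
  position 39–41: eee
  position 40–42: eee
  position 51–53: eee
  position 52–54: eee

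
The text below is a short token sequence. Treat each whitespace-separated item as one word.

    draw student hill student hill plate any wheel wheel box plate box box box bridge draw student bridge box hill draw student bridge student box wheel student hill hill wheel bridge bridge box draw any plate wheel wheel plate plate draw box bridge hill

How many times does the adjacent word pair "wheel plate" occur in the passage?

Scanning the 43 overlapping bigram windows for "wheel plate":
  position 38–39: wheel plate

1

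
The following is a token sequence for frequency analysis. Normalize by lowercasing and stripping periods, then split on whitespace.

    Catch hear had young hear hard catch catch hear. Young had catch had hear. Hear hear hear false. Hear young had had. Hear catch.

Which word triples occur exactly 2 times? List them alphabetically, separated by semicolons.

hear hear hear; hear young had

Trigram counts meeting the condition (exactly 2 times):
  hear hear hear: 2
  hear young had: 2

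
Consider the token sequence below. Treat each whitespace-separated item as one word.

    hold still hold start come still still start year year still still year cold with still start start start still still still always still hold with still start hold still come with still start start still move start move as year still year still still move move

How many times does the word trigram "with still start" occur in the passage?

Scanning the 45 overlapping trigram windows for "with still start":
  position 15–17: with still start
  position 26–28: with still start
  position 32–34: with still start

3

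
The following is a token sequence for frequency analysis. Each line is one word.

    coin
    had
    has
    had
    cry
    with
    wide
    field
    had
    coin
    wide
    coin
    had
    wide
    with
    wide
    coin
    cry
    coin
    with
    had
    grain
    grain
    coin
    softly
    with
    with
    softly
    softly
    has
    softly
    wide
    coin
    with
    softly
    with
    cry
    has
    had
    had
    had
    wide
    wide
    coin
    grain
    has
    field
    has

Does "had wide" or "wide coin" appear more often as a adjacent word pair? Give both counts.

"wide coin" (4 vs 2)

"had wide": 2 occurrences
"wide coin": 4 occurrences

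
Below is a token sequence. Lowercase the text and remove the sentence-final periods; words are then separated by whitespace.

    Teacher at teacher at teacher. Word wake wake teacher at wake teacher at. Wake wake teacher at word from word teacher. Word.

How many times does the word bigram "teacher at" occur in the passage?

5

Scanning the 21 overlapping bigram windows for "teacher at":
  position 1–2: teacher at
  position 3–4: teacher at
  position 9–10: teacher at
  position 12–13: teacher at
  position 16–17: teacher at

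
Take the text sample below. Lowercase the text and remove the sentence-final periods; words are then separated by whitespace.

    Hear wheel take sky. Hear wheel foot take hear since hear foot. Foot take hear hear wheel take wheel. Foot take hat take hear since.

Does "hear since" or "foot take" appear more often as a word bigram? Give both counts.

"hear since": 2 occurrences
"foot take": 3 occurrences

"foot take" (3 vs 2)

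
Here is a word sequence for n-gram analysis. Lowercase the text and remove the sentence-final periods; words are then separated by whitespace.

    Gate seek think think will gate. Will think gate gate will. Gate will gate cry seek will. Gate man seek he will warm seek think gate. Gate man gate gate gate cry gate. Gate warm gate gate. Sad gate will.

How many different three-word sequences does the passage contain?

35

40 tokens → 38 trigram windows in total.
Repeated trigrams (each contributes count−1 duplicates):
  gate will gate: 2
  think gate gate: 2
  will gate will: 2
3 duplicate windows → 38 − 3 = 35 distinct.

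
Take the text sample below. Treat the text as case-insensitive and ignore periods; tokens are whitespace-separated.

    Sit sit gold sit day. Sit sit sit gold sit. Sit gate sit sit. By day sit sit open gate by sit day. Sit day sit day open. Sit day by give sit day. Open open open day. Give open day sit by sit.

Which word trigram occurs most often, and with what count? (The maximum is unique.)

Trigram frequencies (highest first):
  sit day sit: 3
  sit sit gold: 2
  sit gold sit: 2
  day sit sit: 2
  day sit day: 2
  sit day open: 2
  … (29 more, each ≤ 1)

"sit day sit", 3 times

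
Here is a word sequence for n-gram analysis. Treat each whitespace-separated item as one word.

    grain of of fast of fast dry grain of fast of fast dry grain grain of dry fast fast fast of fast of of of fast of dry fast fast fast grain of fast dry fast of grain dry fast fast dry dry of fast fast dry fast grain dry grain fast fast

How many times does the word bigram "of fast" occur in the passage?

Scanning the 52 overlapping bigram windows for "of fast":
  position 3–4: of fast
  position 5–6: of fast
  position 9–10: of fast
  position 11–12: of fast
  position 21–22: of fast
  position 25–26: of fast
  position 33–34: of fast
  position 44–45: of fast

8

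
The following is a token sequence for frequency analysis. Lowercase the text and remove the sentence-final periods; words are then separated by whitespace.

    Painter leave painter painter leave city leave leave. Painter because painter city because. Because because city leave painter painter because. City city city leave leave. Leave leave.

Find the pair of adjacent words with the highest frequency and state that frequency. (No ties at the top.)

"leave leave", 4 times

Bigram frequencies (highest first):
  leave leave: 4
  leave painter: 3
  city leave: 3
  painter leave: 2
  painter painter: 2
  painter because: 2
  … (7 more, each ≤ 2)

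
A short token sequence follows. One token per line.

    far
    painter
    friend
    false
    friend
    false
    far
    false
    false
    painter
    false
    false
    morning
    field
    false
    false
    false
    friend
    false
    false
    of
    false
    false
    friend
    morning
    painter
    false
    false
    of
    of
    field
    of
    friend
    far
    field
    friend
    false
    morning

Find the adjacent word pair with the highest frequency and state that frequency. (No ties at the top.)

Bigram frequencies (highest first):
  false false: 7
  friend false: 4
  false friend: 3
  painter false: 2
  false morning: 2
  false of: 2
  … (17 more, each ≤ 1)

"false false", 7 times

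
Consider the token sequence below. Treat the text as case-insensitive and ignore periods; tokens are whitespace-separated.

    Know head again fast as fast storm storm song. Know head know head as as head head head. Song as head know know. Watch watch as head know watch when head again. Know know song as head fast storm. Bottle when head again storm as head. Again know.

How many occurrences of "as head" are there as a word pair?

Scanning the 47 overlapping bigram windows for "as head":
  position 15–16: as head
  position 20–21: as head
  position 26–27: as head
  position 36–37: as head
  position 45–46: as head

5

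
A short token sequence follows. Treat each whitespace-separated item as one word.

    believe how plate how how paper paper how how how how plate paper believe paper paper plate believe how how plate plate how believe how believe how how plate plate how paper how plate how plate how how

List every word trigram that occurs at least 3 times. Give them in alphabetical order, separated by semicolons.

how how plate; how plate how

Trigram counts meeting the condition (at least 3 times):
  how how plate: 3
  how plate how: 3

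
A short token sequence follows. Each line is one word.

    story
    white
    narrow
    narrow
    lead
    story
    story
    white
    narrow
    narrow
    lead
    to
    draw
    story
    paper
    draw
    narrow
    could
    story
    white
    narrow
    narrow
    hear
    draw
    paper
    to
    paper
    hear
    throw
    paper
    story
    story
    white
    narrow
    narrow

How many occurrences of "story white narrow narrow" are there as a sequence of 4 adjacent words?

4

Scanning the 32 overlapping 4-gram windows for "story white narrow narrow":
  position 1–4: story white narrow narrow
  position 7–10: story white narrow narrow
  position 19–22: story white narrow narrow
  position 32–35: story white narrow narrow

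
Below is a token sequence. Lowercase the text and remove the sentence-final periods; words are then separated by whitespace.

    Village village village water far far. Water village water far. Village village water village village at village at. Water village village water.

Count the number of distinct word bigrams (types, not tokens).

10

22 tokens → 21 bigram windows in total.
Repeated bigrams (each contributes count−1 duplicates):
  village village: 5
  village water: 4
  water village: 3
  village at: 2
  water far: 2
11 duplicate windows → 21 − 11 = 10 distinct.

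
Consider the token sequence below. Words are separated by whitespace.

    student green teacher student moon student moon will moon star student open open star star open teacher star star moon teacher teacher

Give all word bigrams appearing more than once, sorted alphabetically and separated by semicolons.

Bigram counts meeting the condition (more than once):
  star star: 2
  student moon: 2

star star; student moon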